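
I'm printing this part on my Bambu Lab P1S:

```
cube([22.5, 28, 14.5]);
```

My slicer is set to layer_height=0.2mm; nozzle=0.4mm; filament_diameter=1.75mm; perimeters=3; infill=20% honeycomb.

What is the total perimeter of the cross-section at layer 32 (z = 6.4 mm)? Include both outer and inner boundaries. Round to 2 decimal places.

101.00 mm

At z = 6.4 mm: the 22.5×28 cube contributes its full rectangle (perimeter 101.00 mm). Overall, the cross-section is a single solid region. Total boundary length (outer) = 101.00 mm.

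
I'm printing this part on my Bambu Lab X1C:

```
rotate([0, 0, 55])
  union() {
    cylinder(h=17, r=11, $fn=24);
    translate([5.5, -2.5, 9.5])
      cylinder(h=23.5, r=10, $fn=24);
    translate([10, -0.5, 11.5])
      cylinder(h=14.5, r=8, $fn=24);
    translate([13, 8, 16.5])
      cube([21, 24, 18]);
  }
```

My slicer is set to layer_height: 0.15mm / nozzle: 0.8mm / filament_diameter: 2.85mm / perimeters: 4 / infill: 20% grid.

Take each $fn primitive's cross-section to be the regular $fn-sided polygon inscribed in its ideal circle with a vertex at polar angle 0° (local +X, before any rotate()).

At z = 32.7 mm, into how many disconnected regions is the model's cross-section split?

At z = 32.7 mm: the cylinder is not intersected at this z (z outside [0, 17]); the r=10 cylinder at (5.5, -2.5) gives a regular 24-gon of circumradius 10 (constant along its height); the cylinder at (10, -0.5) does not reach this height (z outside [11.5, 26]); the 21×24 cube at (13, 8) contributes its full rectangle; Merging all regions: the 2 present regions are separate (no shared area or edge), so areas and boundary lengths simply add and each stays a separate island — 2 connected regions; (whole slice rotated 55° about Z — lengths, areas and connectivity unchanged). The result has 2 disconnected regions.

2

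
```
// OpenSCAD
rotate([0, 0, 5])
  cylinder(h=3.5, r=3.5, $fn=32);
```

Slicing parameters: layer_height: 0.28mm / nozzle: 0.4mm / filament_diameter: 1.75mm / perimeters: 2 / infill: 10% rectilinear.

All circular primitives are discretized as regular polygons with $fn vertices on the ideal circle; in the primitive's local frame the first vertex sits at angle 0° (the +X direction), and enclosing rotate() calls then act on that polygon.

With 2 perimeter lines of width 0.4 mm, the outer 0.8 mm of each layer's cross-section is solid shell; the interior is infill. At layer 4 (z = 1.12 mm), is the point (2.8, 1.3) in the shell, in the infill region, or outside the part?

shell

At z = 1.12 mm: the cylinder: section is a regular 32-gon, circumradius r=3.5; (whole slice rotated 5° about Z — lengths, areas and connectivity unchanged). Overall, the cross-section is a single solid region. Undo the 5° rotation: the query point maps to (2.903, 1.051) in the un-rotated model frame. The nearest boundary edge runs (3.43, 0.68)→(3.23, 1.34); distance from the point to it = 0.40 mm. The point is inside the cross-section, 0.40 mm from the nearest boundary — within the 0.8 mm shell band (2 × 0.4).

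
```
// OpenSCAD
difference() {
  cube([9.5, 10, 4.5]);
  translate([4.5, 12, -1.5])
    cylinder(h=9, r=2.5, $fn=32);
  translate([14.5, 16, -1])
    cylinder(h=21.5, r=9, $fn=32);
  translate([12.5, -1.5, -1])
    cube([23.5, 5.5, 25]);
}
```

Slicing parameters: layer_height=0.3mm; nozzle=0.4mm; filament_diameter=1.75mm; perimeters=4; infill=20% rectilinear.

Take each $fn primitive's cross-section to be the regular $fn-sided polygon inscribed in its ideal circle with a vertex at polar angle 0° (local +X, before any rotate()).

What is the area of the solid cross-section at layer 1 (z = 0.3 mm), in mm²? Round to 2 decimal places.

At z = 0.3 mm: the cube is present — its section is the full 9.5×10 rectangle (area 95.00 mm²); the r=2.5 cylinder at (4.5, 12) gives a regular 32-gon of circumradius 2.5 (constant along its height) (area = (32/2)·2.500²·sin(360°/32) = 19.51 mm²); the r=9 cylinder at (14.5, 16) contributes a regular 32-gon of circumradius 9 (area = (32/2)·9.000²·sin(360°/32) = 252.84 mm²); the 23.5×5.5 cube at (12.5, -1.5) contributes its full rectangle (area 129.25 mm²); Taking the first minus the rest: starting from the 9.5×10 cube (95.00 mm²), the r=2.5 cylinder at (4.5, 12) partially overlaps it — only the 1.00 mm² overlap (of its 19.51 mm²) is removed, clipping the outline; the r=9 cylinder at (14.5, 16) partially overlaps it — only the 1.31 mm² overlap (of its 252.84 mm²) is removed, clipping the outline; the 23.5×5.5 cube at (12.5, -1.5) misses the remaining region (no effect) — area = 92.69 mm². Overall, the cross-section is a single solid region. Net area = 92.69 mm².

92.69 mm²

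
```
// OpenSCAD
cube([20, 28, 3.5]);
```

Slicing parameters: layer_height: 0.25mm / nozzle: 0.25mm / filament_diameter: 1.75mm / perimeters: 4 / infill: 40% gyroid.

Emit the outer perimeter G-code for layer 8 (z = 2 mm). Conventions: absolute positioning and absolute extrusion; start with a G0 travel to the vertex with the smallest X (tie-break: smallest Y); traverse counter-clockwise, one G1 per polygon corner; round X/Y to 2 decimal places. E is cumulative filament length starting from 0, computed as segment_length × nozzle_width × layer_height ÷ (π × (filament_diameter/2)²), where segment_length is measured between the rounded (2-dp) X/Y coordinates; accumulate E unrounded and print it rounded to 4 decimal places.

At z = 2 mm: the 20×28 cube contributes its full rectangle. The outline is a single polygon with 4 vertices. Extrusion per mm of travel: 0.25 × 0.25 / (π × 0.875²) = 0.025984. Accumulating E over each segment gives final E = 2.4945.

G0 X0.00 Y0.00 Z2.00
G1 X20.00 Y0.00 E0.5197
G1 X20.00 Y28.00 E1.2473
G1 X0.00 Y28.00 E1.7669
G1 X0.00 Y0.00 E2.4945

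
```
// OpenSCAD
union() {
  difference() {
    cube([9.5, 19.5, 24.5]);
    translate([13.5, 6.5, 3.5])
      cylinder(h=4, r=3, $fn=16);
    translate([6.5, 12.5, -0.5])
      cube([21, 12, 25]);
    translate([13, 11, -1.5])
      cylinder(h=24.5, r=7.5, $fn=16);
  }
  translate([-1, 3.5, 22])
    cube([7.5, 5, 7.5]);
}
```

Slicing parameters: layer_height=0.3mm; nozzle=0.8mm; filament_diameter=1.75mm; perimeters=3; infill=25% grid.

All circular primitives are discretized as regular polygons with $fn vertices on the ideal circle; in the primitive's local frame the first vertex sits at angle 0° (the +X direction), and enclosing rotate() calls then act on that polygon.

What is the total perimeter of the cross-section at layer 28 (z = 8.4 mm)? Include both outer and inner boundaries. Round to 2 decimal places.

56.70 mm

At z = 8.4 mm: the cube is present — its section is the full 9.5×19.5 rectangle (perimeter 58.00 mm); the cylinder at (13.5, 6.5) does not reach this height (z outside [3.5, 7.5]); the cube at (6.5, 12.5) is present — its section is the full 21×12 rectangle (perimeter 66.00 mm); the cylinder at (13, 11): section is a regular 16-gon, circumradius r=7.5 (perimeter = 2·16·7.500·sin(180°/16) = 46.82 mm); Taking the first minus the rest: starting from the 9.5×19.5 cube, the 21×12 cube at (6.5, 12.5) partially overlaps it — only the 21.00 mm² overlap (of its 252.00 mm²) is removed, clipping the outline; the r=7.5 cylinder at (13, 11) partially overlaps it — only the 24.80 mm² overlap (of its 172.21 mm²) is removed, clipping the outline — boundary = 56.70 mm; the cube at (-1, 3.5) is not intersected at this z (z outside [22, 29.5]); Combining (union): only that combined region is present, so the union is just that shape — boundary = 56.70 mm. Overall, the cross-section is a single solid region. Total boundary length (outer) = 56.70 mm.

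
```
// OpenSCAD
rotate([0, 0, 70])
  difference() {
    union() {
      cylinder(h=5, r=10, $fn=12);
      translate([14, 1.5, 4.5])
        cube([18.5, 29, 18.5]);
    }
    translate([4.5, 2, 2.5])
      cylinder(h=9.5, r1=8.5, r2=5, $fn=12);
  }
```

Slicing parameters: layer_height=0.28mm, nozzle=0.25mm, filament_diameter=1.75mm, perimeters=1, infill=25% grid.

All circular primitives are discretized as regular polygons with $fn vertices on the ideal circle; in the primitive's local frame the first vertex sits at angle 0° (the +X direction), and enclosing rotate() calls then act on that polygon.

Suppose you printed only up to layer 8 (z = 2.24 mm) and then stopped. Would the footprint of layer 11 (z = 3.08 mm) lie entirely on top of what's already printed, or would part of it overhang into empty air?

entirely on top

Compare the two slices. At z = 2.24: the cylinder: section is a regular 12-gon, circumradius r=10 (area = (12/2)·10.000²·sin(360°/12) = 300.00 mm²); the cube at (14, 1.5) does not reach this height (z outside [4.5, 23]); Taking the union: only the r=10 cylinder is present, so the union is just that shape — area = 300.00 mm²; the cone at (4.5, 2) is absent (z outside [2.5, 12]); After the difference (first − rest): none of the subtracted shapes is present at this height, so the result so far is unchanged — area = 300.00 mm²; (rotated 70° about Z; rotation is an isometry so areas/perimeters/island counts are preserved). At z = 3.08: the r=10 cylinder gives a regular 12-gon of circumradius 10 (constant along its height) (area = (12/2)·10.000²·sin(360°/12) = 300.00 mm²); the cube at (14, 1.5) is absent (z outside [4.5, 23]); Combining (union): only the r=10 cylinder is present, so the union is just that shape — area = 300.00 mm²; the cone at (4.5, 2) contributes a regular 12-gon of circumradius 8.286 (interpolated between r1=8.5 and r2=5 at t=0.061) (area = (12/2)·8.286²·sin(360°/12) = 205.99 mm²); Subtracting the remaining from the first: starting from that combined region (300.00 mm²), the cone at (4.5, 2) partially overlaps it — only the 160.79 mm² overlap (of its 205.99 mm²) is removed, clipping the outline — area = 139.21 mm²; (whole slice rotated 70° about Z — lengths, areas and connectivity unchanged). Checking containment: the cross-section at z = 3.08 is a subset of the cross-section at z = 2.24.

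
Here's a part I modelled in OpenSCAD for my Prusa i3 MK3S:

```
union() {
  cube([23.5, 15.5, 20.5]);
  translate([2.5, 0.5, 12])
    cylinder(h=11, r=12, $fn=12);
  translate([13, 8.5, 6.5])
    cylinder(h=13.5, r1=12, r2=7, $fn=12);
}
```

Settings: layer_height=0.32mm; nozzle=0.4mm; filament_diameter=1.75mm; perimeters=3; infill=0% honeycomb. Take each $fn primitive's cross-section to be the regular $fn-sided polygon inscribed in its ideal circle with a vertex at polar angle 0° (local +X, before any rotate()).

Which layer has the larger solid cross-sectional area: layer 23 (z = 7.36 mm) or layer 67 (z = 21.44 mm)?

layer 23 (z = 7.36 mm)

Layer 23 (z = 7.36): the cube is present — its section is the full 23.5×15.5 rectangle (area 364.25 mm²); the cylinder at (2.5, 0.5) does not reach this height (z outside [12, 23]); the cone at (13, 8.5) contributes a regular 12-gon of circumradius 11.681 (interpolated between r1=12 and r2=7 at t=0.064) (area = (12/2)·11.681²·sin(360°/12) = 409.37 mm²); Merging all regions: the regions partially overlap — summed areas 773.62 mm² minus the doubly-counted overlap 318.27 mm² gives 455.35 mm² — area = 455.35 mm². So its area = 455.35 mm². Layer 67 (z = 21.44): the cube is not intersected at this z (z outside [0, 20.5]); the r=12 cylinder at (2.5, 0.5) contributes a regular 12-gon of circumradius 12 (area = (12/2)·12.000²·sin(360°/12) = 432.00 mm²); the cone at (13, 8.5) does not reach this height (z outside [6.5, 20]); Merging all regions: only the r=12 cylinder at (2.5, 0.5) is present, so the union is just that shape — area = 432.00 mm². So its area = 432.00 mm². Layer 23 is larger (455.35 vs 432.00 mm²).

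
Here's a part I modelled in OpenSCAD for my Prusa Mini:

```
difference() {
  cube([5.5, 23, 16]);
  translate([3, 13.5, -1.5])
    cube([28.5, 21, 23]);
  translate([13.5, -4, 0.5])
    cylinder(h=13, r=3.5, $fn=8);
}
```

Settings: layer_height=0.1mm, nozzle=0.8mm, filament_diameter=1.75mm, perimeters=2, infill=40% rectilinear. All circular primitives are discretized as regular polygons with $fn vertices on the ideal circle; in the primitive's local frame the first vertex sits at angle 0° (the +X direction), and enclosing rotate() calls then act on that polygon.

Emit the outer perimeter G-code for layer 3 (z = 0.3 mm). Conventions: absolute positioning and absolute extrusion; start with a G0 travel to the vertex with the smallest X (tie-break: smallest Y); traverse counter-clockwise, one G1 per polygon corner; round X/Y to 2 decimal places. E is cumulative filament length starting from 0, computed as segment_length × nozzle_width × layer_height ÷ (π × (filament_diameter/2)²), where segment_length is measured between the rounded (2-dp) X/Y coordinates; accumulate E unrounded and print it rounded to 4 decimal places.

G0 X0.00 Y0.00 Z0.30
G1 X5.50 Y0.00 E0.1829
G1 X5.50 Y13.50 E0.6319
G1 X3.00 Y13.50 E0.7151
G1 X3.00 Y23.00 E1.0311
G1 X0.00 Y23.00 E1.1308
G1 X0.00 Y0.00 E1.8958

At z = 0.3 mm: the cube (footprint 5.5×23) is included at this height; the cube at (3, 13.5) (footprint 28.5×21) is included at this height; the cylinder at (13.5, -4) does not reach this height (z outside [0.5, 13.5]); Subtracting the remaining from the first: starting from the 5.5×23 cube, the 28.5×21 cube at (3, 13.5) partially overlaps it — only the 23.75 mm² overlap (of its 598.50 mm²) is removed, clipping the outline — 1 connected region. The outline is a single polygon with 6 vertices. Extrusion per mm of travel: 0.8 × 0.1 / (π × 0.875²) = 0.033260. Accumulating E over each segment gives final E = 1.8958.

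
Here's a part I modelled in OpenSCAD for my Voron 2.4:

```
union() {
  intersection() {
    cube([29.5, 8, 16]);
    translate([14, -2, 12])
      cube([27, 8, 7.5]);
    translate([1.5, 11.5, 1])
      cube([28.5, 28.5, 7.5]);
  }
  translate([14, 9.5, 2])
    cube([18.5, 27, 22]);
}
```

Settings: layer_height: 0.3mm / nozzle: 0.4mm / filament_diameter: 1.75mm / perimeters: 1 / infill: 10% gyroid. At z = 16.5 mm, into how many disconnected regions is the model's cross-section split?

1

At z = 16.5 mm: the cube is not intersected at this z (z outside [0, 16]); the 27×8 cube at (14, -2) contributes its full rectangle; the cube at (1.5, 11.5) is not intersected at this z (z outside [1, 8.5]); After intersecting: at least one operand is absent at this height, so nothing remains; the 18.5×27 cube at (14, 9.5) contributes its full rectangle; Combining (union): only the 18.5×27 cube at (14, 9.5) is present, so the union is just that shape — 1 connected region. The result has 1 disconnected region.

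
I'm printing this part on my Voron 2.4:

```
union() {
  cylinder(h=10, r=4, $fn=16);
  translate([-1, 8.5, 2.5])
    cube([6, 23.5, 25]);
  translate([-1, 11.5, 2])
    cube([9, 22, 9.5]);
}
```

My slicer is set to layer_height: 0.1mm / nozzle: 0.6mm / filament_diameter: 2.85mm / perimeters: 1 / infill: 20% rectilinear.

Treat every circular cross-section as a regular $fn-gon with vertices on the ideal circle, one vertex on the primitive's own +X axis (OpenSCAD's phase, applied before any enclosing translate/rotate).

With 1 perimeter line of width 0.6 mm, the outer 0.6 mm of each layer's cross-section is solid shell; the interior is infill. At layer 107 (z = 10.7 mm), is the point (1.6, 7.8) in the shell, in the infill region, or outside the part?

At z = 10.7 mm: the cylinder is absent (z outside [0, 10]); the 6×23.5 cube at (-1, 8.5) contributes its full rectangle; the 9×22 cube at (-1, 11.5) contributes its full rectangle; Combining (union): the regions partially overlap (shared area 123.00 mm²), so overlapping operands fuse into one piece — 1 connected region. Overall, the cross-section is a single solid region. The nearest boundary edge runs (5.00, 8.50)→(-1.00, 8.50); distance from the point to it = 0.70 mm. The point is not inside any of the regions above, so it lies outside the cross-section (0.70 mm from the nearest boundary).

outside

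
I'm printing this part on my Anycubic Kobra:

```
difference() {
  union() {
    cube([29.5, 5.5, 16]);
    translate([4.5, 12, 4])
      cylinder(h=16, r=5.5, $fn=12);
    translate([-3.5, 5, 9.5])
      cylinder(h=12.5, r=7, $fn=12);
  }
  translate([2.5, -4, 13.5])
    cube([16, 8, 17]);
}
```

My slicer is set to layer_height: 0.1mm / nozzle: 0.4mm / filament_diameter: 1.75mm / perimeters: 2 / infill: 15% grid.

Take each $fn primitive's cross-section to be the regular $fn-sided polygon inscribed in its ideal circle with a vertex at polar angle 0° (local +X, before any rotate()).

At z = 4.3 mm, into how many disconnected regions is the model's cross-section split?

At z = 4.3 mm: the cube is present — its section is the full 29.5×5.5 rectangle; the r=5.5 cylinder at (4.5, 12) gives a regular 12-gon of circumradius 5.5 (constant along its height); the cylinder at (-3.5, 5) is not intersected at this z (z outside [9.5, 22]); Combining (union): the 2 present regions are separate (no shared area or edge), so areas and boundary lengths simply add and each stays a separate island — 2 connected regions; the cube at (2.5, -4) is not intersected at this z (z outside [13.5, 30.5]); Taking the first minus the rest: none of the subtracted shapes is present at this height, so the result so far is unchanged — 2 connected regions. The result has 2 disconnected regions.

2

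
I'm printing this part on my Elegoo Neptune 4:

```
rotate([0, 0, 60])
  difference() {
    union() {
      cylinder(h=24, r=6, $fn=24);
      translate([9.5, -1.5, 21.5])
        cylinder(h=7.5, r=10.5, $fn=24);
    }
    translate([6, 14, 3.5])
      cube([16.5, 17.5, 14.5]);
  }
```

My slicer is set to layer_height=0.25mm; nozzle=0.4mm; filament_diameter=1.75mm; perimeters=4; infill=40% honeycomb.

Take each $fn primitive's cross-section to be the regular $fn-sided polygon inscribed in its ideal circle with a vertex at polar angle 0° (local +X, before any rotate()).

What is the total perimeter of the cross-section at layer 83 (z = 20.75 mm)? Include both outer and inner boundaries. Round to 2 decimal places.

37.59 mm

At z = 20.75 mm: the r=6 cylinder contributes a regular 24-gon of circumradius 6 (perimeter = 2·24·6.000·sin(180°/24) = 37.59 mm); the cylinder at (9.5, -1.5) does not reach this height (z outside [21.5, 29]); Taking the union: only the r=6 cylinder is present, so the union is just that shape — boundary = 37.59 mm; the cube at (6, 14) is not intersected at this z (z outside [3.5, 18]); Taking the first minus the rest: none of the subtracted shapes is present at this height, so the result so far is unchanged — boundary = 37.59 mm; (whole slice rotated 60° about Z — lengths, areas and connectivity unchanged). Overall, the cross-section is a single solid region. Total boundary length (outer) = 37.59 mm.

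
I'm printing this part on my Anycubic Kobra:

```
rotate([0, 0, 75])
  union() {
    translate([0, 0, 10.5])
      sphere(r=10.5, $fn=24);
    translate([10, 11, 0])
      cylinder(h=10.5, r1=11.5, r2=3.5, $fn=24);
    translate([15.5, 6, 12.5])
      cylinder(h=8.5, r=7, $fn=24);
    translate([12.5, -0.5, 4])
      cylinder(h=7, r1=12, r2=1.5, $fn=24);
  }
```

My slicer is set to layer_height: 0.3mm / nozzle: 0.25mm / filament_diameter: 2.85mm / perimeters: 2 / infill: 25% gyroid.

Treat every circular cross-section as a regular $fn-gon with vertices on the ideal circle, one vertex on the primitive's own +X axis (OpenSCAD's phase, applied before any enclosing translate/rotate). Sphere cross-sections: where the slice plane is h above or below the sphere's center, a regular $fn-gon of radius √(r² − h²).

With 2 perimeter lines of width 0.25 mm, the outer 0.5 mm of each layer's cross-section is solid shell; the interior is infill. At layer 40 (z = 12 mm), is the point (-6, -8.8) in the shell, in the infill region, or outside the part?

outside

At z = 12 mm: the sphere: section is a regular 24-gon, circumradius = √(r²−h²) = √(10.5²−1.5²) = 10.392; the cone at (10, 11) does not reach this height (z outside [0, 10.5]); the cylinder at (15.5, 6) is absent (z outside [12.5, 21]); the cone at (12.5, -0.5) is not intersected at this z (z outside [4, 11]); Combining (union): only the r=10.5 sphere is present, so the union is just that shape — 1 connected region; (rotated 75° about Z; rotation is an isometry so areas/perimeters/island counts are preserved). Overall, the cross-section is a single solid region. Undo the 75° rotation: the query point maps to (-10.053, 3.518) in the un-rotated model frame. The nearest boundary edge runs (-9.00, 5.20)→(-10.04, 2.69); distance from the point to it = 0.33 mm. The point is not inside any of the regions above, so it lies outside the cross-section (0.33 mm from the nearest boundary).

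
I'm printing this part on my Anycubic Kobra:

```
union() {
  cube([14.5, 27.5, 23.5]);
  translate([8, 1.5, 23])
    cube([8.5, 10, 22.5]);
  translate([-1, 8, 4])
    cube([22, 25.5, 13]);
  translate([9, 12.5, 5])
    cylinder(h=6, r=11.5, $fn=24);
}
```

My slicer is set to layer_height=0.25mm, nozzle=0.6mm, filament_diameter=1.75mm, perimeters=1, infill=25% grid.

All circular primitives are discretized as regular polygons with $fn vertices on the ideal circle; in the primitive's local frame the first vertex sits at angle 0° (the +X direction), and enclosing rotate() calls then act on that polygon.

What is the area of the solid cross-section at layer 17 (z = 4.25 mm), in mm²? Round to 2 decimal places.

At z = 4.25 mm: the cube (footprint 14.5×27.5) is included at this height (area 398.75 mm²); the cube at (8, 1.5) is absent (z outside [23, 45.5]); the cube at (-1, 8) (footprint 22×25.5) is included at this height (area 561.00 mm²); the cylinder at (9, 12.5) does not reach this height (z outside [5, 11]); Taking the union: the regions partially overlap — summed areas 959.75 mm² minus the doubly-counted overlap 282.75 mm² gives 677.00 mm² — area = 677.00 mm². Overall, the cross-section is a single solid region. Net area = 677.00 mm².

677.00 mm²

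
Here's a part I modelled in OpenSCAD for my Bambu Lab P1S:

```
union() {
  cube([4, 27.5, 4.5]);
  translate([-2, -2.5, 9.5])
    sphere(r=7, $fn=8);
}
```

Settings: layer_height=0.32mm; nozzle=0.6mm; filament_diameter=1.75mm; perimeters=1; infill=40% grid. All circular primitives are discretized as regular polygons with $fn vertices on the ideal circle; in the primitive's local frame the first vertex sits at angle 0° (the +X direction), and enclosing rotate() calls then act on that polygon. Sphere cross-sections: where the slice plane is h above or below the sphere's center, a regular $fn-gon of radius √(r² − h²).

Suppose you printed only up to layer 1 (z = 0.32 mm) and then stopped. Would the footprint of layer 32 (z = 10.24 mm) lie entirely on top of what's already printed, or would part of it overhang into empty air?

part overhangs

Compare the two slices. At z = 0.32: the 4×27.5 cube contributes its full rectangle (area 110.00 mm²); the sphere at (-2, -2.5) is absent (|z−center|=9.180 > r=7); Merging all regions: only the 4×27.5 cube is present, so the union is just that shape — area = 110.00 mm². At z = 10.24: the cube does not reach this height (z outside [0, 4.5]); the sphere at (-2, -2.5): section is a regular 8-gon, circumradius = √(r²−h²) = √(7²−0.74²) = 6.961 (area = (8/2)·6.961²·sin(360°/8) = 137.04 mm²); Taking the union: only the r=7 sphere at (-2, -2.5) is present, so the union is just that shape — area = 137.04 mm². Checking containment: at z = 10.24 the cross-section extends beyond the z = 0.32 cross-section by about 126.98 mm².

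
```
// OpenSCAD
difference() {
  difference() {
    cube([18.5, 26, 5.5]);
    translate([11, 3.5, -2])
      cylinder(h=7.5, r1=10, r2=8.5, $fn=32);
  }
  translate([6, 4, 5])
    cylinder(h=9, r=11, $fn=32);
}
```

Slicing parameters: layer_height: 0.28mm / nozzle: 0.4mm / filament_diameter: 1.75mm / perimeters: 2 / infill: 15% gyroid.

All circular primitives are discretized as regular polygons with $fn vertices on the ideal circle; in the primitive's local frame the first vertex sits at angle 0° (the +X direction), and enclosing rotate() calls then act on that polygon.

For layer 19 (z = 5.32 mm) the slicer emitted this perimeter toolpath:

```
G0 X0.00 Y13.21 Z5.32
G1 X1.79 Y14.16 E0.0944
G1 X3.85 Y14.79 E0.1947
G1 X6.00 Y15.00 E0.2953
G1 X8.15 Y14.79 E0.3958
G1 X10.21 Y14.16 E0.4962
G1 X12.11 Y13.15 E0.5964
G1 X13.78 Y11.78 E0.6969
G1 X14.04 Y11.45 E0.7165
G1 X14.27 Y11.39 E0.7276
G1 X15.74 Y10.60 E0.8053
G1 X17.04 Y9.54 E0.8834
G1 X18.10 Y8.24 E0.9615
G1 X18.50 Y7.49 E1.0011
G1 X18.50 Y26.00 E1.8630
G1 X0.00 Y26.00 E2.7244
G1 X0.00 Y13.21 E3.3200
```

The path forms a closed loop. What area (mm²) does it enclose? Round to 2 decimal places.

Apply the shoelace formula to the sequence of (X, Y) vertices; enclosed area = 238.59 mm².

238.59 mm²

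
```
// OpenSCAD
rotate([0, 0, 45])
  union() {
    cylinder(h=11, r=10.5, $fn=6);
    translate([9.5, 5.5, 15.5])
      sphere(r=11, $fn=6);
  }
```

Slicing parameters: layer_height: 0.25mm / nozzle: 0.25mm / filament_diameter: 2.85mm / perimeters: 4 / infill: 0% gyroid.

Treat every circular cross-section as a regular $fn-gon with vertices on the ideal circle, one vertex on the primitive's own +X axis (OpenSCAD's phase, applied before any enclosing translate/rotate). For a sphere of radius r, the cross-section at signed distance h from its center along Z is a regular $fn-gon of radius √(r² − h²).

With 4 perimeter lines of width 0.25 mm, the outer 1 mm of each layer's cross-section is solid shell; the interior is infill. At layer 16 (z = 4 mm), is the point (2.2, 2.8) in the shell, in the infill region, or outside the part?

At z = 4 mm: the cylinder: section is a regular 6-gon, circumradius r=10.5; the sphere at (9.5, 5.5) is not intersected at this z (|z−center|=11.500 > r=11); Merging all regions: only the r=10.5 cylinder is present, so the union is just that shape — 1 connected region; (rotated 45° about Z; rotation is an isometry so areas/perimeters/island counts are preserved). Overall, the cross-section is a single solid region. Undo the 45° rotation: the query point maps to (3.536, 0.424) in the un-rotated model frame. The nearest boundary edge runs (10.50, 0.00)→(5.25, 9.09); distance from the point to it = 5.82 mm. The point is inside the cross-section and 5.82 mm from the nearest boundary — more than the 1 mm shell width (4 × 0.25), so it's in the infill interior.

infill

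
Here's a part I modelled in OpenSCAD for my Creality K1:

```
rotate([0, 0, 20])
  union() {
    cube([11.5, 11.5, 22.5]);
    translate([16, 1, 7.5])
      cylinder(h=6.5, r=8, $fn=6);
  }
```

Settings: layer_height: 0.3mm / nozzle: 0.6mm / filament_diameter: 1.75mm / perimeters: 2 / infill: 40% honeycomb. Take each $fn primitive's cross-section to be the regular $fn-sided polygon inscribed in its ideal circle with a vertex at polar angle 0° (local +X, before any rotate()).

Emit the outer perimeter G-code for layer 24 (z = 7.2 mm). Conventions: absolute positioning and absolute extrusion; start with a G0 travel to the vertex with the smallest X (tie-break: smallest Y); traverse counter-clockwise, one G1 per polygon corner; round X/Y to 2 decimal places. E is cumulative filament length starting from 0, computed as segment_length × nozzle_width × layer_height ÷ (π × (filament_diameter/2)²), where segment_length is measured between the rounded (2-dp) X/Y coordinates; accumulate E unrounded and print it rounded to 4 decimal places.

At z = 7.2 mm: the 11.5×11.5 cube contributes its full rectangle; the cylinder at (16, 1) is absent (z outside [7.5, 14]); Merging all regions: only the 11.5×11.5 cube is present, so the union is just that shape — 1 connected region; (rotated 20° about Z; rotation is an isometry so areas/perimeters/island counts are preserved). The outline is a single polygon with 4 vertices. Extrusion per mm of travel: 0.6 × 0.3 / (π × 0.875²) = 0.074835. Accumulating E over each segment gives final E = 3.4426.

G0 X-3.93 Y10.81 Z7.20
G1 X0.00 Y0.00 E0.8608
G1 X10.81 Y3.93 E1.7215
G1 X6.87 Y14.74 E2.5826
G1 X-3.93 Y10.81 E3.4426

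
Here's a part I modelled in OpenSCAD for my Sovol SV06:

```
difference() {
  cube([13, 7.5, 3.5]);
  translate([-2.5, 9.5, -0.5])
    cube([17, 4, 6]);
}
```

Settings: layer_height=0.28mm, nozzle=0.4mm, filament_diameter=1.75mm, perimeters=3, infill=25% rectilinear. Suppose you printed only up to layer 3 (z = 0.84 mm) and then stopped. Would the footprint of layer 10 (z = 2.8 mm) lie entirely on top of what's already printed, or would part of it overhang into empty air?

entirely on top

Compare the two slices. At z = 0.84: the 13×7.5 cube contributes its full rectangle (area 97.50 mm²); the cube at (-2.5, 9.5) (footprint 17×4) is included at this height (area 68.00 mm²); After the difference (first − rest): starting from the 13×7.5 cube (97.50 mm²), the 17×4 cube at (-2.5, 9.5) misses the remaining region (no effect) — area = 97.50 mm². At z = 2.8: the cube (footprint 13×7.5) is included at this height (area 97.50 mm²); the cube at (-2.5, 9.5) (footprint 17×4) is included at this height (area 68.00 mm²); Subtracting the remaining from the first: starting from the 13×7.5 cube (97.50 mm²), the 17×4 cube at (-2.5, 9.5) misses the remaining region (no effect) — area = 97.50 mm². Checking containment: the cross-section at z = 2.8 is a subset of the cross-section at z = 0.84.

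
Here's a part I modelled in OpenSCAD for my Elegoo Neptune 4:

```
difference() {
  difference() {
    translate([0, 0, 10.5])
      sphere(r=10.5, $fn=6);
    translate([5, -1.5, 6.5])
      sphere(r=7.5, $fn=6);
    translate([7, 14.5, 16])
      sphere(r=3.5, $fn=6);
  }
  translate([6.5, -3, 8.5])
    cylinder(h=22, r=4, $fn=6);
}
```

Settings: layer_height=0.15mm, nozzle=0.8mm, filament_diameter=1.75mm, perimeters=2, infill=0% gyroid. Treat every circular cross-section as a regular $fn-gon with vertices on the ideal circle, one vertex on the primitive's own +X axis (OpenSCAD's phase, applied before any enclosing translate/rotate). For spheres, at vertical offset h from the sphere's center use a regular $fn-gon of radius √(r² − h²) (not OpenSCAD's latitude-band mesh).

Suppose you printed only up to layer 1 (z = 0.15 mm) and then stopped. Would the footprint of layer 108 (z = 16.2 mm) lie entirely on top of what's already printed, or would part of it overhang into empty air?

Compare the two slices. At z = 0.15: the r=10.5 sphere contributes a regular 6-gon of circumradius √(10.5²−10.35²) = 1.768 (area = (6/2)·1.768²·sin(360°/6) = 8.13 mm²); the r=7.5 sphere at (5, -1.5) contributes a regular 6-gon of circumradius √(7.5²−6.35²) = 3.991 (area = (6/2)·3.991²·sin(360°/6) = 41.38 mm²); the sphere at (7, 14.5) is not intersected at this z (|z−center|=15.850 > r=3.5); Taking the first minus the rest: starting from the r=10.5 sphere (8.13 mm²), the r=7.5 sphere at (5, -1.5) misses the remaining region (no effect) — area = 8.13 mm²; the cylinder at (6.5, -3) is not intersected at this z (z outside [8.5, 30.5]); Taking the first minus the rest: none of the subtracted shapes is present at this height, so the result so far is unchanged — area = 8.13 mm². At z = 16.2: the r=10.5 sphere contributes a regular 6-gon of circumradius √(10.5²−5.7²) = 8.818 (area = (6/2)·8.818²·sin(360°/6) = 202.03 mm²); the sphere at (5, -1.5) is absent (|z−center|=9.700 > r=7.5); the sphere at (7, 14.5): section is a regular 6-gon, circumradius = √(r²−h²) = √(3.5²−0.2²) = 3.494 (area = (6/2)·3.494²·sin(360°/6) = 31.72 mm²); Taking the first minus the rest: starting from the r=10.5 sphere (202.03 mm²), the r=3.5 sphere at (7, 14.5) misses the remaining region (no effect) — area = 202.03 mm²; the r=4 cylinder at (6.5, -3) gives a regular 6-gon of circumradius 4 (constant along its height) (area = (6/2)·4.000²·sin(360°/6) = 41.57 mm²); Subtracting the remaining from the first: starting from the result so far (202.03 mm²), the r=4 cylinder at (6.5, -3) partially overlaps it — only the 24.70 mm² overlap (of its 41.57 mm²) is removed, clipping the outline — area = 177.33 mm². Checking containment: at z = 16.2 the cross-section extends beyond the z = 0.15 cross-section by about 169.20 mm².

part overhangs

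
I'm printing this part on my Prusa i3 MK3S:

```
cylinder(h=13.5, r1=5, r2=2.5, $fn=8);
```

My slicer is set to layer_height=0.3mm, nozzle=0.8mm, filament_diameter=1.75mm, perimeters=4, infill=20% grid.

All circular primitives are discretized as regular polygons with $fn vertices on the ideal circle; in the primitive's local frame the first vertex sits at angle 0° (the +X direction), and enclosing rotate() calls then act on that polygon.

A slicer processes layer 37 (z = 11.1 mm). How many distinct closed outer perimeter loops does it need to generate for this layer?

At z = 11.1 mm: the cone contributes a regular 8-gon of circumradius 2.944 (interpolated between r1=5 and r2=2.5 at t=0.822). The result has 1 disconnected region.

1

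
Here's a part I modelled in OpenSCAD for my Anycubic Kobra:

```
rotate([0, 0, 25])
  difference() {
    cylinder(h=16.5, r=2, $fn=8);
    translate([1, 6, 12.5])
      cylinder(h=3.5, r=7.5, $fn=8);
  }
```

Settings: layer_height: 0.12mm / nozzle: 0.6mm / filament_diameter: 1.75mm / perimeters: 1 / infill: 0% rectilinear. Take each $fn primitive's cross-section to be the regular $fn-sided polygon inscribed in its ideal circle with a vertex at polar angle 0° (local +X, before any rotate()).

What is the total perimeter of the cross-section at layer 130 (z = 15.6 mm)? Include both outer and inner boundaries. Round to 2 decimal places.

At z = 15.6 mm: the r=2 cylinder gives a regular 8-gon of circumradius 2 (constant along its height) (perimeter = 2·8·2.000·sin(180°/8) = 12.25 mm); the r=7.5 cylinder at (1, 6) contributes a regular 8-gon of circumradius 7.5 (perimeter = 2·8·7.500·sin(180°/8) = 45.92 mm); Subtracting the remaining from the first: starting from the r=2 cylinder, the r=7.5 cylinder at (1, 6) partially overlaps it — only the 9.27 mm² overlap (of its 159.10 mm²) is removed, clipping the outline — boundary = 7.97 mm; (whole slice rotated 25° about Z — lengths, areas and connectivity unchanged). Overall, the cross-section is a single solid region. Total boundary length (outer) = 7.97 mm.

7.97 mm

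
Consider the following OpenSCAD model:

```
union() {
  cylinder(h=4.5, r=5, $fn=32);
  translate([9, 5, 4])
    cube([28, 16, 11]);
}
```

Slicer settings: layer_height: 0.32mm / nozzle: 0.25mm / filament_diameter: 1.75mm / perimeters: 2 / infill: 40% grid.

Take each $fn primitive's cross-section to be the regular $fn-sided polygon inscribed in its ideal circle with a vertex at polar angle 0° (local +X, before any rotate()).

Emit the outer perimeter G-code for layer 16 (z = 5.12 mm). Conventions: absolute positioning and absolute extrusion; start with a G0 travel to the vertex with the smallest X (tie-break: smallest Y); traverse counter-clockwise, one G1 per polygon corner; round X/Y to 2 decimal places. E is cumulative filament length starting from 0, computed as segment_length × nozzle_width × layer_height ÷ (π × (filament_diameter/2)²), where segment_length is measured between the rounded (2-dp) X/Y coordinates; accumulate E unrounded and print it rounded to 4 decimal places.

At z = 5.12 mm: the cylinder does not reach this height (z outside [0, 4.5]); the cube at (9, 5) (footprint 28×16) is included at this height; Merging all regions: only the 28×16 cube at (9, 5) is present, so the union is just that shape — 1 connected region. The outline is a single polygon with 4 vertices. Extrusion per mm of travel: 0.25 × 0.32 / (π × 0.875²) = 0.033260. Accumulating E over each segment gives final E = 2.9269.

G0 X9.00 Y5.00 Z5.12
G1 X37.00 Y5.00 E0.9313
G1 X37.00 Y21.00 E1.4634
G1 X9.00 Y21.00 E2.3947
G1 X9.00 Y5.00 E2.9269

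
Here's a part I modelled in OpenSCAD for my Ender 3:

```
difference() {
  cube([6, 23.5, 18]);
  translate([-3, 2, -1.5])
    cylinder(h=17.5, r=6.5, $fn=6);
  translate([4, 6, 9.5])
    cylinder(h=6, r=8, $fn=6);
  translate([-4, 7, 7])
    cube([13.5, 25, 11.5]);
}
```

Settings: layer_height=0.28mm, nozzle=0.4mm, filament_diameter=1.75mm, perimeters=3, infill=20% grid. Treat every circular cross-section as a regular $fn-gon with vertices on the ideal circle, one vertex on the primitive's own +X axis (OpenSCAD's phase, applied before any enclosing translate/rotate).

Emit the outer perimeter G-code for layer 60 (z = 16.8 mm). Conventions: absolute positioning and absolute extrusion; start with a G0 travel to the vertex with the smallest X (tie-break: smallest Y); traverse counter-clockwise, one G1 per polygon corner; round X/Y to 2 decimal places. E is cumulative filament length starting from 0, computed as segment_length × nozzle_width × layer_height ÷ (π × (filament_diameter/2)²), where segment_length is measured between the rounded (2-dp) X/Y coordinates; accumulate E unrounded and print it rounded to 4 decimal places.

At z = 16.8 mm: the cube is present — its section is the full 6×23.5 rectangle; the cylinder at (-3, 2) is absent (z outside [-1.5, 16]); the cylinder at (4, 6) does not reach this height (z outside [9.5, 15.5]); the cube at (-4, 7) (footprint 13.5×25) is included at this height; After the difference (first − rest): starting from the 6×23.5 cube, the 13.5×25 cube at (-4, 7) partially overlaps it — only the 99.00 mm² overlap (of its 337.50 mm²) is removed, clipping the outline — 1 connected region. The outline is a single polygon with 4 vertices. Extrusion per mm of travel: 0.4 × 0.28 / (π × 0.875²) = 0.046564. Accumulating E over each segment gives final E = 1.2107.

G0 X0.00 Y0.00 Z16.80
G1 X6.00 Y0.00 E0.2794
G1 X6.00 Y7.00 E0.6053
G1 X0.00 Y7.00 E0.8847
G1 X0.00 Y0.00 E1.2107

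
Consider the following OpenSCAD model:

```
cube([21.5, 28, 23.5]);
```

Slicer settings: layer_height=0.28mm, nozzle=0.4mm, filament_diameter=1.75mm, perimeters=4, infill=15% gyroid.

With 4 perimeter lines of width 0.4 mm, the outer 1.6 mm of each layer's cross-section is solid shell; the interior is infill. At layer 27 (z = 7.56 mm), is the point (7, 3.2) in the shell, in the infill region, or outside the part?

At z = 7.56 mm: the cube (footprint 21.5×28) is included at this height. Overall, the cross-section is a single solid region. The nearest boundary edge runs (0.00, 0.00)→(21.50, 0.00); distance from the point to it = 3.20 mm. The point is inside the cross-section and 3.20 mm from the nearest boundary — more than the 1.6 mm shell width (4 × 0.4), so it's in the infill interior.

infill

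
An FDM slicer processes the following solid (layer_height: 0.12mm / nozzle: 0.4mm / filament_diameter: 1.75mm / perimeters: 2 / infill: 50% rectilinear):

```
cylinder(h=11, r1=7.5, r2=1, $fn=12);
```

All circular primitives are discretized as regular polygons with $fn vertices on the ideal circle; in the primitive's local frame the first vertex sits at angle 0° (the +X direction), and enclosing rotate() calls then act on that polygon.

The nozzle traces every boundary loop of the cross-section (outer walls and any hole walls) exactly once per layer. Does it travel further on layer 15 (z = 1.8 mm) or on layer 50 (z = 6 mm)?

Layer 15 (z = 1.8): the cone: at t=0.164 of its height the radius interpolates to r₁+(r₂−r₁)t = 6.436, giving a regular 12-gon of that circumradius (perimeter = 2·12·6.436·sin(180°/12) = 39.98 mm). So its perimeter = 39.98 mm. Layer 50 (z = 6): the cone (r1=7.5→r2=1) has section circumradius 3.955 here — a regular 12-gon (perimeter = 2·12·3.955·sin(180°/12) = 24.56 mm). So its perimeter = 24.56 mm. Layer 15 is larger (39.98 vs 24.56 mm).

layer 15 (z = 1.8 mm)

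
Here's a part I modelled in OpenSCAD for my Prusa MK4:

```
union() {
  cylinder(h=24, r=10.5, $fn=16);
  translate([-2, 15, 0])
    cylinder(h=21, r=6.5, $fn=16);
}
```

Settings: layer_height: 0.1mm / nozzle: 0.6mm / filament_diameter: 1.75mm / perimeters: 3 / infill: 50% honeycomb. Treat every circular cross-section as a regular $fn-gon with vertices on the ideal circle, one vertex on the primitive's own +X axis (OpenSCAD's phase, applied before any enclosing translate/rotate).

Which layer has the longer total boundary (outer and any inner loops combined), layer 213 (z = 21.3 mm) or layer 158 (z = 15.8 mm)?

Layer 213 (z = 21.3): the r=10.5 cylinder contributes a regular 16-gon of circumradius 10.5 (perimeter = 2·16·10.500·sin(180°/16) = 65.55 mm); the cylinder at (-2, 15) does not reach this height (z outside [0, 21]); Combining (union): only the r=10.5 cylinder is present, so the union is just that shape — boundary = 65.55 mm. So its perimeter = 65.55 mm. Layer 158 (z = 15.8): the r=10.5 cylinder gives a regular 16-gon of circumradius 10.5 (constant along its height) (perimeter = 2·16·10.500·sin(180°/16) = 65.55 mm); the cylinder at (-2, 15): section is a regular 16-gon, circumradius r=6.5 (perimeter = 2·16·6.500·sin(180°/16) = 40.58 mm); Merging all regions: the regions partially overlap (shared area 7.84 mm²), so the edge portions inside another operand are dropped and the merged outline is re-measured after clipping — boundary = 91.58 mm. So its perimeter = 91.58 mm. Layer 158 is larger (91.58 vs 65.55 mm).

layer 158 (z = 15.8 mm)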